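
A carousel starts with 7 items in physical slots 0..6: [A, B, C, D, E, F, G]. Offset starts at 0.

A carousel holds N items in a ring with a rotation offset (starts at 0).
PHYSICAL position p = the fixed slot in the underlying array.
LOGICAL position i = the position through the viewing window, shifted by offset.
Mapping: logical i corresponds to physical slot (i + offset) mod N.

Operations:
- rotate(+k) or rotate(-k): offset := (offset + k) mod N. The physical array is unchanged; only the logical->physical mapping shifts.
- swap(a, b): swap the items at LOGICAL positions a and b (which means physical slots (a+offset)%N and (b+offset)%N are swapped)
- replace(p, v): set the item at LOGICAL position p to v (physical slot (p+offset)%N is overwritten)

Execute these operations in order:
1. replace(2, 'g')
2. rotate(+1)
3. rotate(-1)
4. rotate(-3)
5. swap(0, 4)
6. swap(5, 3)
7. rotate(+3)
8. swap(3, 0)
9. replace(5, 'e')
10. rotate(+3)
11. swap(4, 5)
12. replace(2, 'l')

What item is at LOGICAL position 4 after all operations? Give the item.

Answer: E

Derivation:
After op 1 (replace(2, 'g')): offset=0, physical=[A,B,g,D,E,F,G], logical=[A,B,g,D,E,F,G]
After op 2 (rotate(+1)): offset=1, physical=[A,B,g,D,E,F,G], logical=[B,g,D,E,F,G,A]
After op 3 (rotate(-1)): offset=0, physical=[A,B,g,D,E,F,G], logical=[A,B,g,D,E,F,G]
After op 4 (rotate(-3)): offset=4, physical=[A,B,g,D,E,F,G], logical=[E,F,G,A,B,g,D]
After op 5 (swap(0, 4)): offset=4, physical=[A,E,g,D,B,F,G], logical=[B,F,G,A,E,g,D]
After op 6 (swap(5, 3)): offset=4, physical=[g,E,A,D,B,F,G], logical=[B,F,G,g,E,A,D]
After op 7 (rotate(+3)): offset=0, physical=[g,E,A,D,B,F,G], logical=[g,E,A,D,B,F,G]
After op 8 (swap(3, 0)): offset=0, physical=[D,E,A,g,B,F,G], logical=[D,E,A,g,B,F,G]
After op 9 (replace(5, 'e')): offset=0, physical=[D,E,A,g,B,e,G], logical=[D,E,A,g,B,e,G]
After op 10 (rotate(+3)): offset=3, physical=[D,E,A,g,B,e,G], logical=[g,B,e,G,D,E,A]
After op 11 (swap(4, 5)): offset=3, physical=[E,D,A,g,B,e,G], logical=[g,B,e,G,E,D,A]
After op 12 (replace(2, 'l')): offset=3, physical=[E,D,A,g,B,l,G], logical=[g,B,l,G,E,D,A]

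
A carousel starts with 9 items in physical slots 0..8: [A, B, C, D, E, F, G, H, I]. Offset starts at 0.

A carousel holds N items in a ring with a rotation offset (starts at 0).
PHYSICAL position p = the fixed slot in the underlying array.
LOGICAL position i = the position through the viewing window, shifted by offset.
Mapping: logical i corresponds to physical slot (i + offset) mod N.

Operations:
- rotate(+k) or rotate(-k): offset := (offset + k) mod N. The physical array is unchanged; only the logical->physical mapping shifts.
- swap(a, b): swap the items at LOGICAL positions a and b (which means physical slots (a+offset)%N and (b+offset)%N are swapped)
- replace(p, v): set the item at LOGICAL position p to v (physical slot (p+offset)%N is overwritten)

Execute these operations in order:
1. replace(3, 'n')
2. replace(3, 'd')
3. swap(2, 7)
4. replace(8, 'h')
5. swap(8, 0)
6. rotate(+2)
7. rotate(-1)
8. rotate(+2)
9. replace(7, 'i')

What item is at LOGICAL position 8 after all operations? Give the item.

After op 1 (replace(3, 'n')): offset=0, physical=[A,B,C,n,E,F,G,H,I], logical=[A,B,C,n,E,F,G,H,I]
After op 2 (replace(3, 'd')): offset=0, physical=[A,B,C,d,E,F,G,H,I], logical=[A,B,C,d,E,F,G,H,I]
After op 3 (swap(2, 7)): offset=0, physical=[A,B,H,d,E,F,G,C,I], logical=[A,B,H,d,E,F,G,C,I]
After op 4 (replace(8, 'h')): offset=0, physical=[A,B,H,d,E,F,G,C,h], logical=[A,B,H,d,E,F,G,C,h]
After op 5 (swap(8, 0)): offset=0, physical=[h,B,H,d,E,F,G,C,A], logical=[h,B,H,d,E,F,G,C,A]
After op 6 (rotate(+2)): offset=2, physical=[h,B,H,d,E,F,G,C,A], logical=[H,d,E,F,G,C,A,h,B]
After op 7 (rotate(-1)): offset=1, physical=[h,B,H,d,E,F,G,C,A], logical=[B,H,d,E,F,G,C,A,h]
After op 8 (rotate(+2)): offset=3, physical=[h,B,H,d,E,F,G,C,A], logical=[d,E,F,G,C,A,h,B,H]
After op 9 (replace(7, 'i')): offset=3, physical=[h,i,H,d,E,F,G,C,A], logical=[d,E,F,G,C,A,h,i,H]

Answer: H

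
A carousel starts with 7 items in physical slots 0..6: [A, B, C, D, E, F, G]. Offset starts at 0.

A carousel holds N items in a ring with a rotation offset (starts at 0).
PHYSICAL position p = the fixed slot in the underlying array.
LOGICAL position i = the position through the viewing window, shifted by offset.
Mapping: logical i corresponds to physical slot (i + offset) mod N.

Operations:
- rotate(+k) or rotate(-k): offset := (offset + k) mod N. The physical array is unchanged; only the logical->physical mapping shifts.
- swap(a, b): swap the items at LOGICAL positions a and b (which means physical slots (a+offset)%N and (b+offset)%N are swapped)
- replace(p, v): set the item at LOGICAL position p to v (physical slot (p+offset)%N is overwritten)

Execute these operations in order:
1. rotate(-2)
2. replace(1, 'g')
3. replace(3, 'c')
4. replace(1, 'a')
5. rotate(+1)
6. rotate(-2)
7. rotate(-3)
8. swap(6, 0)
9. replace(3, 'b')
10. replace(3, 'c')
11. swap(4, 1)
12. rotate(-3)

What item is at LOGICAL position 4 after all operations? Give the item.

Answer: F

Derivation:
After op 1 (rotate(-2)): offset=5, physical=[A,B,C,D,E,F,G], logical=[F,G,A,B,C,D,E]
After op 2 (replace(1, 'g')): offset=5, physical=[A,B,C,D,E,F,g], logical=[F,g,A,B,C,D,E]
After op 3 (replace(3, 'c')): offset=5, physical=[A,c,C,D,E,F,g], logical=[F,g,A,c,C,D,E]
After op 4 (replace(1, 'a')): offset=5, physical=[A,c,C,D,E,F,a], logical=[F,a,A,c,C,D,E]
After op 5 (rotate(+1)): offset=6, physical=[A,c,C,D,E,F,a], logical=[a,A,c,C,D,E,F]
After op 6 (rotate(-2)): offset=4, physical=[A,c,C,D,E,F,a], logical=[E,F,a,A,c,C,D]
After op 7 (rotate(-3)): offset=1, physical=[A,c,C,D,E,F,a], logical=[c,C,D,E,F,a,A]
After op 8 (swap(6, 0)): offset=1, physical=[c,A,C,D,E,F,a], logical=[A,C,D,E,F,a,c]
After op 9 (replace(3, 'b')): offset=1, physical=[c,A,C,D,b,F,a], logical=[A,C,D,b,F,a,c]
After op 10 (replace(3, 'c')): offset=1, physical=[c,A,C,D,c,F,a], logical=[A,C,D,c,F,a,c]
After op 11 (swap(4, 1)): offset=1, physical=[c,A,F,D,c,C,a], logical=[A,F,D,c,C,a,c]
After op 12 (rotate(-3)): offset=5, physical=[c,A,F,D,c,C,a], logical=[C,a,c,A,F,D,c]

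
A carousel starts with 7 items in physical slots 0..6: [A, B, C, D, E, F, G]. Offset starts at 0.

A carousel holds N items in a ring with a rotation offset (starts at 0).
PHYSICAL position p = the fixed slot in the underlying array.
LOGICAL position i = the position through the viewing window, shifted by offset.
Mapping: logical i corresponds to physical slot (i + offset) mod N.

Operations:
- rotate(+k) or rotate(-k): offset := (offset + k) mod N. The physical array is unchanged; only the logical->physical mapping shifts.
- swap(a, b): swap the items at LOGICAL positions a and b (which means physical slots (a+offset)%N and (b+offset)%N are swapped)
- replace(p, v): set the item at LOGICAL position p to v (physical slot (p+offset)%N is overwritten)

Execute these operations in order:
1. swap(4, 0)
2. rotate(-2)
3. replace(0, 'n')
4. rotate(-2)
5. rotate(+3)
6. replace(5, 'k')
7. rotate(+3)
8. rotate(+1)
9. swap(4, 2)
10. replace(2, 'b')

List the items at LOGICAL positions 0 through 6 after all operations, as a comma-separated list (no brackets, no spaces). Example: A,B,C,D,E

Answer: D,k,b,G,n,B,C

Derivation:
After op 1 (swap(4, 0)): offset=0, physical=[E,B,C,D,A,F,G], logical=[E,B,C,D,A,F,G]
After op 2 (rotate(-2)): offset=5, physical=[E,B,C,D,A,F,G], logical=[F,G,E,B,C,D,A]
After op 3 (replace(0, 'n')): offset=5, physical=[E,B,C,D,A,n,G], logical=[n,G,E,B,C,D,A]
After op 4 (rotate(-2)): offset=3, physical=[E,B,C,D,A,n,G], logical=[D,A,n,G,E,B,C]
After op 5 (rotate(+3)): offset=6, physical=[E,B,C,D,A,n,G], logical=[G,E,B,C,D,A,n]
After op 6 (replace(5, 'k')): offset=6, physical=[E,B,C,D,k,n,G], logical=[G,E,B,C,D,k,n]
After op 7 (rotate(+3)): offset=2, physical=[E,B,C,D,k,n,G], logical=[C,D,k,n,G,E,B]
After op 8 (rotate(+1)): offset=3, physical=[E,B,C,D,k,n,G], logical=[D,k,n,G,E,B,C]
After op 9 (swap(4, 2)): offset=3, physical=[n,B,C,D,k,E,G], logical=[D,k,E,G,n,B,C]
After op 10 (replace(2, 'b')): offset=3, physical=[n,B,C,D,k,b,G], logical=[D,k,b,G,n,B,C]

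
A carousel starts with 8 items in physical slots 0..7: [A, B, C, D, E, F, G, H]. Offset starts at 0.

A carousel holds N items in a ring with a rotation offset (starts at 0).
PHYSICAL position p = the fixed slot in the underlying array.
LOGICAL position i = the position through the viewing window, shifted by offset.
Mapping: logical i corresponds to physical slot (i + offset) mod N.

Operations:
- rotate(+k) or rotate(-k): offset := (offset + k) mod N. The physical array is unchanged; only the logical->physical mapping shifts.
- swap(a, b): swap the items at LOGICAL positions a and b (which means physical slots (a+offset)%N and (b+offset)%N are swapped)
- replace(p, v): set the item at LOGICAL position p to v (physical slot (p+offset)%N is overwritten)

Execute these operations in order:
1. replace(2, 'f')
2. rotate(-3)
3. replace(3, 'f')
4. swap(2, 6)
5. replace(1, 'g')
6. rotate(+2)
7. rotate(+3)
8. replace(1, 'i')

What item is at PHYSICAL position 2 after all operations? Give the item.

Answer: f

Derivation:
After op 1 (replace(2, 'f')): offset=0, physical=[A,B,f,D,E,F,G,H], logical=[A,B,f,D,E,F,G,H]
After op 2 (rotate(-3)): offset=5, physical=[A,B,f,D,E,F,G,H], logical=[F,G,H,A,B,f,D,E]
After op 3 (replace(3, 'f')): offset=5, physical=[f,B,f,D,E,F,G,H], logical=[F,G,H,f,B,f,D,E]
After op 4 (swap(2, 6)): offset=5, physical=[f,B,f,H,E,F,G,D], logical=[F,G,D,f,B,f,H,E]
After op 5 (replace(1, 'g')): offset=5, physical=[f,B,f,H,E,F,g,D], logical=[F,g,D,f,B,f,H,E]
After op 6 (rotate(+2)): offset=7, physical=[f,B,f,H,E,F,g,D], logical=[D,f,B,f,H,E,F,g]
After op 7 (rotate(+3)): offset=2, physical=[f,B,f,H,E,F,g,D], logical=[f,H,E,F,g,D,f,B]
After op 8 (replace(1, 'i')): offset=2, physical=[f,B,f,i,E,F,g,D], logical=[f,i,E,F,g,D,f,B]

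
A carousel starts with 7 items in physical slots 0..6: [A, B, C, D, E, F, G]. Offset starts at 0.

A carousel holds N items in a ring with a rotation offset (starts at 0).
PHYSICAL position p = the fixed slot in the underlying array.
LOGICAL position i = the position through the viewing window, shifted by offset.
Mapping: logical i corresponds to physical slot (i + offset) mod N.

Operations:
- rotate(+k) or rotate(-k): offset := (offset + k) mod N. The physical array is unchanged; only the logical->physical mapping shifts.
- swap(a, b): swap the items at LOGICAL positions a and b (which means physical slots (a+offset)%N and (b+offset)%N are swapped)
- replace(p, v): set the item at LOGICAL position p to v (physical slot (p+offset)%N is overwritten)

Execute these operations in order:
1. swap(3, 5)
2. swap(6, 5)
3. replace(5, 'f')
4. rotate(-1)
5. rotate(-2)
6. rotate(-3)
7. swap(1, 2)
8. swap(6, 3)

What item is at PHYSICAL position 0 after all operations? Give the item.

After op 1 (swap(3, 5)): offset=0, physical=[A,B,C,F,E,D,G], logical=[A,B,C,F,E,D,G]
After op 2 (swap(6, 5)): offset=0, physical=[A,B,C,F,E,G,D], logical=[A,B,C,F,E,G,D]
After op 3 (replace(5, 'f')): offset=0, physical=[A,B,C,F,E,f,D], logical=[A,B,C,F,E,f,D]
After op 4 (rotate(-1)): offset=6, physical=[A,B,C,F,E,f,D], logical=[D,A,B,C,F,E,f]
After op 5 (rotate(-2)): offset=4, physical=[A,B,C,F,E,f,D], logical=[E,f,D,A,B,C,F]
After op 6 (rotate(-3)): offset=1, physical=[A,B,C,F,E,f,D], logical=[B,C,F,E,f,D,A]
After op 7 (swap(1, 2)): offset=1, physical=[A,B,F,C,E,f,D], logical=[B,F,C,E,f,D,A]
After op 8 (swap(6, 3)): offset=1, physical=[E,B,F,C,A,f,D], logical=[B,F,C,A,f,D,E]

Answer: E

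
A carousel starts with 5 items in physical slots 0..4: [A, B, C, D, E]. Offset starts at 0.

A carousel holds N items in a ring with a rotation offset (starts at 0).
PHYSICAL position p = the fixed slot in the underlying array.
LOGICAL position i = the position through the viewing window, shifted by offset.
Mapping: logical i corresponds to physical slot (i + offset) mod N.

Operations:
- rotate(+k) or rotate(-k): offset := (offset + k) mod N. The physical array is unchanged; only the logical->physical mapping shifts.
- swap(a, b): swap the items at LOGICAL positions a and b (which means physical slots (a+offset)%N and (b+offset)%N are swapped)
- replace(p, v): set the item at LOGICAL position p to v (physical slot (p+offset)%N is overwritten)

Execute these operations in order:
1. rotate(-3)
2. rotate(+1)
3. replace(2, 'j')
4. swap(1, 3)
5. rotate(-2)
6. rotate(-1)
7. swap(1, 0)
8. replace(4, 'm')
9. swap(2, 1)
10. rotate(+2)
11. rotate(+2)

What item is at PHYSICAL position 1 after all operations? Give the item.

After op 1 (rotate(-3)): offset=2, physical=[A,B,C,D,E], logical=[C,D,E,A,B]
After op 2 (rotate(+1)): offset=3, physical=[A,B,C,D,E], logical=[D,E,A,B,C]
After op 3 (replace(2, 'j')): offset=3, physical=[j,B,C,D,E], logical=[D,E,j,B,C]
After op 4 (swap(1, 3)): offset=3, physical=[j,E,C,D,B], logical=[D,B,j,E,C]
After op 5 (rotate(-2)): offset=1, physical=[j,E,C,D,B], logical=[E,C,D,B,j]
After op 6 (rotate(-1)): offset=0, physical=[j,E,C,D,B], logical=[j,E,C,D,B]
After op 7 (swap(1, 0)): offset=0, physical=[E,j,C,D,B], logical=[E,j,C,D,B]
After op 8 (replace(4, 'm')): offset=0, physical=[E,j,C,D,m], logical=[E,j,C,D,m]
After op 9 (swap(2, 1)): offset=0, physical=[E,C,j,D,m], logical=[E,C,j,D,m]
After op 10 (rotate(+2)): offset=2, physical=[E,C,j,D,m], logical=[j,D,m,E,C]
After op 11 (rotate(+2)): offset=4, physical=[E,C,j,D,m], logical=[m,E,C,j,D]

Answer: C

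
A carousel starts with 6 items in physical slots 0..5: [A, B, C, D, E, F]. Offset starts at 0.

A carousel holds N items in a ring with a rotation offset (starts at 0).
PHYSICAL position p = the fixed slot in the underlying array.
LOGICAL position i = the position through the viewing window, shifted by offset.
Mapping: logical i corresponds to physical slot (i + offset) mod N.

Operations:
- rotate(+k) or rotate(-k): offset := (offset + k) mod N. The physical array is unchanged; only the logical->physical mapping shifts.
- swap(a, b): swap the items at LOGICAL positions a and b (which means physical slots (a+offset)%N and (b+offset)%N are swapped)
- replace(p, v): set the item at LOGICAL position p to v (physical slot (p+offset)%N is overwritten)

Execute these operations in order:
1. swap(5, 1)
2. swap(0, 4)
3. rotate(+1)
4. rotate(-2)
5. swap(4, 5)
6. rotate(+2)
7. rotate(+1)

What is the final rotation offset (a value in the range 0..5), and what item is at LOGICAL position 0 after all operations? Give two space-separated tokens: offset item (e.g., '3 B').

Answer: 2 C

Derivation:
After op 1 (swap(5, 1)): offset=0, physical=[A,F,C,D,E,B], logical=[A,F,C,D,E,B]
After op 2 (swap(0, 4)): offset=0, physical=[E,F,C,D,A,B], logical=[E,F,C,D,A,B]
After op 3 (rotate(+1)): offset=1, physical=[E,F,C,D,A,B], logical=[F,C,D,A,B,E]
After op 4 (rotate(-2)): offset=5, physical=[E,F,C,D,A,B], logical=[B,E,F,C,D,A]
After op 5 (swap(4, 5)): offset=5, physical=[E,F,C,A,D,B], logical=[B,E,F,C,A,D]
After op 6 (rotate(+2)): offset=1, physical=[E,F,C,A,D,B], logical=[F,C,A,D,B,E]
After op 7 (rotate(+1)): offset=2, physical=[E,F,C,A,D,B], logical=[C,A,D,B,E,F]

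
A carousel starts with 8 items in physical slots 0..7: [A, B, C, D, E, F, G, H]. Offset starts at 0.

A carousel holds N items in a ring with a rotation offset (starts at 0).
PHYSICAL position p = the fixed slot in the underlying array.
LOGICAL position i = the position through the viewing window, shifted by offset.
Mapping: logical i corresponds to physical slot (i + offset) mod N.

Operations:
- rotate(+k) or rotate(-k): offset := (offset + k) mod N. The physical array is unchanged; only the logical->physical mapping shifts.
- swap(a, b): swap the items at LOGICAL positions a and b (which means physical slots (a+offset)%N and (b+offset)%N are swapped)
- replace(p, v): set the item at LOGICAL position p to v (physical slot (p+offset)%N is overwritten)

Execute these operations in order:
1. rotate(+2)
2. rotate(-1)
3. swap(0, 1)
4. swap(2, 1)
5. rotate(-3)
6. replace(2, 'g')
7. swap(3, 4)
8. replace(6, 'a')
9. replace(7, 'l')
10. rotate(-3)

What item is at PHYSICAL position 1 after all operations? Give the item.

After op 1 (rotate(+2)): offset=2, physical=[A,B,C,D,E,F,G,H], logical=[C,D,E,F,G,H,A,B]
After op 2 (rotate(-1)): offset=1, physical=[A,B,C,D,E,F,G,H], logical=[B,C,D,E,F,G,H,A]
After op 3 (swap(0, 1)): offset=1, physical=[A,C,B,D,E,F,G,H], logical=[C,B,D,E,F,G,H,A]
After op 4 (swap(2, 1)): offset=1, physical=[A,C,D,B,E,F,G,H], logical=[C,D,B,E,F,G,H,A]
After op 5 (rotate(-3)): offset=6, physical=[A,C,D,B,E,F,G,H], logical=[G,H,A,C,D,B,E,F]
After op 6 (replace(2, 'g')): offset=6, physical=[g,C,D,B,E,F,G,H], logical=[G,H,g,C,D,B,E,F]
After op 7 (swap(3, 4)): offset=6, physical=[g,D,C,B,E,F,G,H], logical=[G,H,g,D,C,B,E,F]
After op 8 (replace(6, 'a')): offset=6, physical=[g,D,C,B,a,F,G,H], logical=[G,H,g,D,C,B,a,F]
After op 9 (replace(7, 'l')): offset=6, physical=[g,D,C,B,a,l,G,H], logical=[G,H,g,D,C,B,a,l]
After op 10 (rotate(-3)): offset=3, physical=[g,D,C,B,a,l,G,H], logical=[B,a,l,G,H,g,D,C]

Answer: D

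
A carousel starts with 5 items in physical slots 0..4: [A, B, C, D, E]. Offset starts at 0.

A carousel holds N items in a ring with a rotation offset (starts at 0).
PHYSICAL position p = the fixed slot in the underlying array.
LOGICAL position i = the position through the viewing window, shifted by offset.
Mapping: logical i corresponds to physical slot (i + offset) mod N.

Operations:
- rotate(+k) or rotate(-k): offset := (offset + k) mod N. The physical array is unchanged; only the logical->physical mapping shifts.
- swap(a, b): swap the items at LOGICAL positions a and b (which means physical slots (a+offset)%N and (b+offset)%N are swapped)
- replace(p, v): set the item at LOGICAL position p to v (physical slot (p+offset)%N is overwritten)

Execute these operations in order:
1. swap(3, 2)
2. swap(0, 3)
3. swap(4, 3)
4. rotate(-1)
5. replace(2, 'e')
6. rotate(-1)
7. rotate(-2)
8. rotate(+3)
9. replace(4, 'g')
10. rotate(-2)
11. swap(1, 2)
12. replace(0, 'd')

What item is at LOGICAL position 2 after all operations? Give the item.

Answer: g

Derivation:
After op 1 (swap(3, 2)): offset=0, physical=[A,B,D,C,E], logical=[A,B,D,C,E]
After op 2 (swap(0, 3)): offset=0, physical=[C,B,D,A,E], logical=[C,B,D,A,E]
After op 3 (swap(4, 3)): offset=0, physical=[C,B,D,E,A], logical=[C,B,D,E,A]
After op 4 (rotate(-1)): offset=4, physical=[C,B,D,E,A], logical=[A,C,B,D,E]
After op 5 (replace(2, 'e')): offset=4, physical=[C,e,D,E,A], logical=[A,C,e,D,E]
After op 6 (rotate(-1)): offset=3, physical=[C,e,D,E,A], logical=[E,A,C,e,D]
After op 7 (rotate(-2)): offset=1, physical=[C,e,D,E,A], logical=[e,D,E,A,C]
After op 8 (rotate(+3)): offset=4, physical=[C,e,D,E,A], logical=[A,C,e,D,E]
After op 9 (replace(4, 'g')): offset=4, physical=[C,e,D,g,A], logical=[A,C,e,D,g]
After op 10 (rotate(-2)): offset=2, physical=[C,e,D,g,A], logical=[D,g,A,C,e]
After op 11 (swap(1, 2)): offset=2, physical=[C,e,D,A,g], logical=[D,A,g,C,e]
After op 12 (replace(0, 'd')): offset=2, physical=[C,e,d,A,g], logical=[d,A,g,C,e]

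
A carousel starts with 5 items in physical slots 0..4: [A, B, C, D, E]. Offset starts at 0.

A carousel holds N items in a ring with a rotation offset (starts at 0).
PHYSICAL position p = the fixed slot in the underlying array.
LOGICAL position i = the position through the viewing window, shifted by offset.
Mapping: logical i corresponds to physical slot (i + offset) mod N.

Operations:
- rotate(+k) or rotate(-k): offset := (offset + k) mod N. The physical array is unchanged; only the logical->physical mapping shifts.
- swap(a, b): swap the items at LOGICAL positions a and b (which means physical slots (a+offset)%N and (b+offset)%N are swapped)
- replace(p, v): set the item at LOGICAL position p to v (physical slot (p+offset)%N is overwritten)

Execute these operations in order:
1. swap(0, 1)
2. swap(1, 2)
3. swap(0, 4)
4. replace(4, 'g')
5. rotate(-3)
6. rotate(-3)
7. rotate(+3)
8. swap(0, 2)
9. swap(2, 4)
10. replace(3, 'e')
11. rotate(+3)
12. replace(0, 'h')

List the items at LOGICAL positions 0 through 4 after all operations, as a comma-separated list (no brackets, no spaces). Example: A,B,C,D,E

After op 1 (swap(0, 1)): offset=0, physical=[B,A,C,D,E], logical=[B,A,C,D,E]
After op 2 (swap(1, 2)): offset=0, physical=[B,C,A,D,E], logical=[B,C,A,D,E]
After op 3 (swap(0, 4)): offset=0, physical=[E,C,A,D,B], logical=[E,C,A,D,B]
After op 4 (replace(4, 'g')): offset=0, physical=[E,C,A,D,g], logical=[E,C,A,D,g]
After op 5 (rotate(-3)): offset=2, physical=[E,C,A,D,g], logical=[A,D,g,E,C]
After op 6 (rotate(-3)): offset=4, physical=[E,C,A,D,g], logical=[g,E,C,A,D]
After op 7 (rotate(+3)): offset=2, physical=[E,C,A,D,g], logical=[A,D,g,E,C]
After op 8 (swap(0, 2)): offset=2, physical=[E,C,g,D,A], logical=[g,D,A,E,C]
After op 9 (swap(2, 4)): offset=2, physical=[E,A,g,D,C], logical=[g,D,C,E,A]
After op 10 (replace(3, 'e')): offset=2, physical=[e,A,g,D,C], logical=[g,D,C,e,A]
After op 11 (rotate(+3)): offset=0, physical=[e,A,g,D,C], logical=[e,A,g,D,C]
After op 12 (replace(0, 'h')): offset=0, physical=[h,A,g,D,C], logical=[h,A,g,D,C]

Answer: h,A,g,D,C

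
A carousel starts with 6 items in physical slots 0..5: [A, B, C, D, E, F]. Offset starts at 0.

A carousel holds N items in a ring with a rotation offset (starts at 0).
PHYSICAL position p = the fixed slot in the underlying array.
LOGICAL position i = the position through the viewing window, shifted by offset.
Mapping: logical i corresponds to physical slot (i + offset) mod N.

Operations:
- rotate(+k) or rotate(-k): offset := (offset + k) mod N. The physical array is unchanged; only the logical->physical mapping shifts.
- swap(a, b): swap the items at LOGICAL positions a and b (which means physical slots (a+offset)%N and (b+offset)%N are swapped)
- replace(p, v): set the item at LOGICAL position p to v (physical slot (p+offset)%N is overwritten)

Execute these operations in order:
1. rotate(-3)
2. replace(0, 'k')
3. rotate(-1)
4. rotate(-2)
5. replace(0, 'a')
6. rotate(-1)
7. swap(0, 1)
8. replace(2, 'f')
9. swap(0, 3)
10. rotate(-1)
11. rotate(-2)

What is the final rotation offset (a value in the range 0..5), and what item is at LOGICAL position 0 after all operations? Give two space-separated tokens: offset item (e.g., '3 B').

After op 1 (rotate(-3)): offset=3, physical=[A,B,C,D,E,F], logical=[D,E,F,A,B,C]
After op 2 (replace(0, 'k')): offset=3, physical=[A,B,C,k,E,F], logical=[k,E,F,A,B,C]
After op 3 (rotate(-1)): offset=2, physical=[A,B,C,k,E,F], logical=[C,k,E,F,A,B]
After op 4 (rotate(-2)): offset=0, physical=[A,B,C,k,E,F], logical=[A,B,C,k,E,F]
After op 5 (replace(0, 'a')): offset=0, physical=[a,B,C,k,E,F], logical=[a,B,C,k,E,F]
After op 6 (rotate(-1)): offset=5, physical=[a,B,C,k,E,F], logical=[F,a,B,C,k,E]
After op 7 (swap(0, 1)): offset=5, physical=[F,B,C,k,E,a], logical=[a,F,B,C,k,E]
After op 8 (replace(2, 'f')): offset=5, physical=[F,f,C,k,E,a], logical=[a,F,f,C,k,E]
After op 9 (swap(0, 3)): offset=5, physical=[F,f,a,k,E,C], logical=[C,F,f,a,k,E]
After op 10 (rotate(-1)): offset=4, physical=[F,f,a,k,E,C], logical=[E,C,F,f,a,k]
After op 11 (rotate(-2)): offset=2, physical=[F,f,a,k,E,C], logical=[a,k,E,C,F,f]

Answer: 2 a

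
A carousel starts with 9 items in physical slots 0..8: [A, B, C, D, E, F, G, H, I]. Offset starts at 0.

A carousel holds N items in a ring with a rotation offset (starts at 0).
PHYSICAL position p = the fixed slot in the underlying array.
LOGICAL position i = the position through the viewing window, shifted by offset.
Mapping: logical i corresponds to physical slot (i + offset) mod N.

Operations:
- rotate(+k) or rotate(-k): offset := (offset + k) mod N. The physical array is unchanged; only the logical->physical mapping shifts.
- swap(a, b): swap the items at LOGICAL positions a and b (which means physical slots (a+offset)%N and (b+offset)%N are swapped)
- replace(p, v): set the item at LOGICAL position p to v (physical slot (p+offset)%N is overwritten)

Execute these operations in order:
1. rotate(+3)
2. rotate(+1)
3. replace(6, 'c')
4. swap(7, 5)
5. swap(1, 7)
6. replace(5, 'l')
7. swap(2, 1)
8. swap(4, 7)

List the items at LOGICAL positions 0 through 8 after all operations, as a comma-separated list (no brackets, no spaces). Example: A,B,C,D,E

Answer: E,G,A,H,F,l,c,I,D

Derivation:
After op 1 (rotate(+3)): offset=3, physical=[A,B,C,D,E,F,G,H,I], logical=[D,E,F,G,H,I,A,B,C]
After op 2 (rotate(+1)): offset=4, physical=[A,B,C,D,E,F,G,H,I], logical=[E,F,G,H,I,A,B,C,D]
After op 3 (replace(6, 'c')): offset=4, physical=[A,c,C,D,E,F,G,H,I], logical=[E,F,G,H,I,A,c,C,D]
After op 4 (swap(7, 5)): offset=4, physical=[C,c,A,D,E,F,G,H,I], logical=[E,F,G,H,I,C,c,A,D]
After op 5 (swap(1, 7)): offset=4, physical=[C,c,F,D,E,A,G,H,I], logical=[E,A,G,H,I,C,c,F,D]
After op 6 (replace(5, 'l')): offset=4, physical=[l,c,F,D,E,A,G,H,I], logical=[E,A,G,H,I,l,c,F,D]
After op 7 (swap(2, 1)): offset=4, physical=[l,c,F,D,E,G,A,H,I], logical=[E,G,A,H,I,l,c,F,D]
After op 8 (swap(4, 7)): offset=4, physical=[l,c,I,D,E,G,A,H,F], logical=[E,G,A,H,F,l,c,I,D]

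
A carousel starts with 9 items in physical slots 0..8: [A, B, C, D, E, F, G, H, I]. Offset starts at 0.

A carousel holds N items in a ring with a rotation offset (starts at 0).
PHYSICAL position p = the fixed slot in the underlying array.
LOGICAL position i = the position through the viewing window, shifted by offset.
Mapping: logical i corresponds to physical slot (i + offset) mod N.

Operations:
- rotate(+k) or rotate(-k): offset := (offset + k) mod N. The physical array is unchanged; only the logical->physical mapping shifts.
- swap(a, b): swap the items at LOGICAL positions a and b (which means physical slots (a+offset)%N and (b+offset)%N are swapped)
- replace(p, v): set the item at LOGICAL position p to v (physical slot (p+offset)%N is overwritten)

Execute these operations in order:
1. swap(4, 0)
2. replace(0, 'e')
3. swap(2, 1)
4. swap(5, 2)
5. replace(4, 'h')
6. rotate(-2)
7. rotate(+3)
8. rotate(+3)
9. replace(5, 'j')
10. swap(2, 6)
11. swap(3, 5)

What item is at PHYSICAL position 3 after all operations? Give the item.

Answer: D

Derivation:
After op 1 (swap(4, 0)): offset=0, physical=[E,B,C,D,A,F,G,H,I], logical=[E,B,C,D,A,F,G,H,I]
After op 2 (replace(0, 'e')): offset=0, physical=[e,B,C,D,A,F,G,H,I], logical=[e,B,C,D,A,F,G,H,I]
After op 3 (swap(2, 1)): offset=0, physical=[e,C,B,D,A,F,G,H,I], logical=[e,C,B,D,A,F,G,H,I]
After op 4 (swap(5, 2)): offset=0, physical=[e,C,F,D,A,B,G,H,I], logical=[e,C,F,D,A,B,G,H,I]
After op 5 (replace(4, 'h')): offset=0, physical=[e,C,F,D,h,B,G,H,I], logical=[e,C,F,D,h,B,G,H,I]
After op 6 (rotate(-2)): offset=7, physical=[e,C,F,D,h,B,G,H,I], logical=[H,I,e,C,F,D,h,B,G]
After op 7 (rotate(+3)): offset=1, physical=[e,C,F,D,h,B,G,H,I], logical=[C,F,D,h,B,G,H,I,e]
After op 8 (rotate(+3)): offset=4, physical=[e,C,F,D,h,B,G,H,I], logical=[h,B,G,H,I,e,C,F,D]
After op 9 (replace(5, 'j')): offset=4, physical=[j,C,F,D,h,B,G,H,I], logical=[h,B,G,H,I,j,C,F,D]
After op 10 (swap(2, 6)): offset=4, physical=[j,G,F,D,h,B,C,H,I], logical=[h,B,C,H,I,j,G,F,D]
After op 11 (swap(3, 5)): offset=4, physical=[H,G,F,D,h,B,C,j,I], logical=[h,B,C,j,I,H,G,F,D]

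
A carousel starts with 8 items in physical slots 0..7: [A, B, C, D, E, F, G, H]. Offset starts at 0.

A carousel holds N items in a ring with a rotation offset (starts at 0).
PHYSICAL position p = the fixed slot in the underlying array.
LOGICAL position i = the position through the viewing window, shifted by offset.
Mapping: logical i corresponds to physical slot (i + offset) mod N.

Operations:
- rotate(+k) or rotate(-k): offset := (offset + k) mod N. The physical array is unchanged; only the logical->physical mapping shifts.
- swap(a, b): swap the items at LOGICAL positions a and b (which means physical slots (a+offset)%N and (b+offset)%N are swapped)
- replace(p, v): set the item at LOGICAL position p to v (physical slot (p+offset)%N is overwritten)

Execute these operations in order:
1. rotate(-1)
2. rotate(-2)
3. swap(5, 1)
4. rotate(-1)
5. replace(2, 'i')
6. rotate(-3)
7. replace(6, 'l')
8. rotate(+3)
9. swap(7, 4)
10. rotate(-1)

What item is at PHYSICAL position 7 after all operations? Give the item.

Answer: l

Derivation:
After op 1 (rotate(-1)): offset=7, physical=[A,B,C,D,E,F,G,H], logical=[H,A,B,C,D,E,F,G]
After op 2 (rotate(-2)): offset=5, physical=[A,B,C,D,E,F,G,H], logical=[F,G,H,A,B,C,D,E]
After op 3 (swap(5, 1)): offset=5, physical=[A,B,G,D,E,F,C,H], logical=[F,C,H,A,B,G,D,E]
After op 4 (rotate(-1)): offset=4, physical=[A,B,G,D,E,F,C,H], logical=[E,F,C,H,A,B,G,D]
After op 5 (replace(2, 'i')): offset=4, physical=[A,B,G,D,E,F,i,H], logical=[E,F,i,H,A,B,G,D]
After op 6 (rotate(-3)): offset=1, physical=[A,B,G,D,E,F,i,H], logical=[B,G,D,E,F,i,H,A]
After op 7 (replace(6, 'l')): offset=1, physical=[A,B,G,D,E,F,i,l], logical=[B,G,D,E,F,i,l,A]
After op 8 (rotate(+3)): offset=4, physical=[A,B,G,D,E,F,i,l], logical=[E,F,i,l,A,B,G,D]
After op 9 (swap(7, 4)): offset=4, physical=[D,B,G,A,E,F,i,l], logical=[E,F,i,l,D,B,G,A]
After op 10 (rotate(-1)): offset=3, physical=[D,B,G,A,E,F,i,l], logical=[A,E,F,i,l,D,B,G]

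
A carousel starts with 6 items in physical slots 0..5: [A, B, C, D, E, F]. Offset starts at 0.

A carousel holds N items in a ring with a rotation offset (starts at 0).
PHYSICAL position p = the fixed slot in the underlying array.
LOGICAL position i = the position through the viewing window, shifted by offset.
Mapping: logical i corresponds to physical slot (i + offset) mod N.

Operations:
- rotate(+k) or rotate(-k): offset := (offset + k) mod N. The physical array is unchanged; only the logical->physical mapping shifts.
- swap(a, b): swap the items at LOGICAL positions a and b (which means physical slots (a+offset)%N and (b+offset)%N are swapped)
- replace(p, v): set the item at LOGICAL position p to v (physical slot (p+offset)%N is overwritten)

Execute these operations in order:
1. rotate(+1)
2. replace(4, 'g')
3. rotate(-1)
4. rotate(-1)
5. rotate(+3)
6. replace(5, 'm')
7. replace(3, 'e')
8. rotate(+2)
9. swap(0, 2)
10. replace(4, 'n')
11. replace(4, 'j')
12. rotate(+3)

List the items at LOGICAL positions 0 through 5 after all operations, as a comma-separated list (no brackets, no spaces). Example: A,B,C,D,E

Answer: m,j,D,A,e,E

Derivation:
After op 1 (rotate(+1)): offset=1, physical=[A,B,C,D,E,F], logical=[B,C,D,E,F,A]
After op 2 (replace(4, 'g')): offset=1, physical=[A,B,C,D,E,g], logical=[B,C,D,E,g,A]
After op 3 (rotate(-1)): offset=0, physical=[A,B,C,D,E,g], logical=[A,B,C,D,E,g]
After op 4 (rotate(-1)): offset=5, physical=[A,B,C,D,E,g], logical=[g,A,B,C,D,E]
After op 5 (rotate(+3)): offset=2, physical=[A,B,C,D,E,g], logical=[C,D,E,g,A,B]
After op 6 (replace(5, 'm')): offset=2, physical=[A,m,C,D,E,g], logical=[C,D,E,g,A,m]
After op 7 (replace(3, 'e')): offset=2, physical=[A,m,C,D,E,e], logical=[C,D,E,e,A,m]
After op 8 (rotate(+2)): offset=4, physical=[A,m,C,D,E,e], logical=[E,e,A,m,C,D]
After op 9 (swap(0, 2)): offset=4, physical=[E,m,C,D,A,e], logical=[A,e,E,m,C,D]
After op 10 (replace(4, 'n')): offset=4, physical=[E,m,n,D,A,e], logical=[A,e,E,m,n,D]
After op 11 (replace(4, 'j')): offset=4, physical=[E,m,j,D,A,e], logical=[A,e,E,m,j,D]
After op 12 (rotate(+3)): offset=1, physical=[E,m,j,D,A,e], logical=[m,j,D,A,e,E]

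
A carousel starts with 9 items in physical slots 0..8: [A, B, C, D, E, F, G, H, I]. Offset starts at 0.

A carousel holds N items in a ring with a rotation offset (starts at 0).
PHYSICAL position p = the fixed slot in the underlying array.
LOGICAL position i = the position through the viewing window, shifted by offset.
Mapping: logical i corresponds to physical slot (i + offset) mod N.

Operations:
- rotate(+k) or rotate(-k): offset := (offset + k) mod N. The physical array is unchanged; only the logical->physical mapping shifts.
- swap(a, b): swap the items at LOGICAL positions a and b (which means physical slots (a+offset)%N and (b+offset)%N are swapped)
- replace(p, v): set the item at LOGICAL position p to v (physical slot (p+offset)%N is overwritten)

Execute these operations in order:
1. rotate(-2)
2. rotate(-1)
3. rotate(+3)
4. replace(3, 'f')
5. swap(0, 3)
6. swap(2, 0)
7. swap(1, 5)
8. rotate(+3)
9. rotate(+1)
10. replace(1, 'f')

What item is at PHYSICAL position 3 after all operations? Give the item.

After op 1 (rotate(-2)): offset=7, physical=[A,B,C,D,E,F,G,H,I], logical=[H,I,A,B,C,D,E,F,G]
After op 2 (rotate(-1)): offset=6, physical=[A,B,C,D,E,F,G,H,I], logical=[G,H,I,A,B,C,D,E,F]
After op 3 (rotate(+3)): offset=0, physical=[A,B,C,D,E,F,G,H,I], logical=[A,B,C,D,E,F,G,H,I]
After op 4 (replace(3, 'f')): offset=0, physical=[A,B,C,f,E,F,G,H,I], logical=[A,B,C,f,E,F,G,H,I]
After op 5 (swap(0, 3)): offset=0, physical=[f,B,C,A,E,F,G,H,I], logical=[f,B,C,A,E,F,G,H,I]
After op 6 (swap(2, 0)): offset=0, physical=[C,B,f,A,E,F,G,H,I], logical=[C,B,f,A,E,F,G,H,I]
After op 7 (swap(1, 5)): offset=0, physical=[C,F,f,A,E,B,G,H,I], logical=[C,F,f,A,E,B,G,H,I]
After op 8 (rotate(+3)): offset=3, physical=[C,F,f,A,E,B,G,H,I], logical=[A,E,B,G,H,I,C,F,f]
After op 9 (rotate(+1)): offset=4, physical=[C,F,f,A,E,B,G,H,I], logical=[E,B,G,H,I,C,F,f,A]
After op 10 (replace(1, 'f')): offset=4, physical=[C,F,f,A,E,f,G,H,I], logical=[E,f,G,H,I,C,F,f,A]

Answer: A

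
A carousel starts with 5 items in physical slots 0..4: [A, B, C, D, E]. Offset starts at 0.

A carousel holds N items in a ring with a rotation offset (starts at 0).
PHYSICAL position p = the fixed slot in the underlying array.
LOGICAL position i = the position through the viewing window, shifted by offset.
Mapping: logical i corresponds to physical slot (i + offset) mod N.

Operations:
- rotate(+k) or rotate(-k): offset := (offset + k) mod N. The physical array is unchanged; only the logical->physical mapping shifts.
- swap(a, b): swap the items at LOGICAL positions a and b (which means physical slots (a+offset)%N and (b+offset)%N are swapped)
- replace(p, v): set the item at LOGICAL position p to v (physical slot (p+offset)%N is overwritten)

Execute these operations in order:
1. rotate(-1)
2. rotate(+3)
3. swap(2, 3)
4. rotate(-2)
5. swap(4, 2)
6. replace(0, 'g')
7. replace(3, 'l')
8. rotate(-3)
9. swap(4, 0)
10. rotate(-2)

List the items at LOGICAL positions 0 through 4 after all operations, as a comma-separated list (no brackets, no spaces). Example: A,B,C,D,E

After op 1 (rotate(-1)): offset=4, physical=[A,B,C,D,E], logical=[E,A,B,C,D]
After op 2 (rotate(+3)): offset=2, physical=[A,B,C,D,E], logical=[C,D,E,A,B]
After op 3 (swap(2, 3)): offset=2, physical=[E,B,C,D,A], logical=[C,D,A,E,B]
After op 4 (rotate(-2)): offset=0, physical=[E,B,C,D,A], logical=[E,B,C,D,A]
After op 5 (swap(4, 2)): offset=0, physical=[E,B,A,D,C], logical=[E,B,A,D,C]
After op 6 (replace(0, 'g')): offset=0, physical=[g,B,A,D,C], logical=[g,B,A,D,C]
After op 7 (replace(3, 'l')): offset=0, physical=[g,B,A,l,C], logical=[g,B,A,l,C]
After op 8 (rotate(-3)): offset=2, physical=[g,B,A,l,C], logical=[A,l,C,g,B]
After op 9 (swap(4, 0)): offset=2, physical=[g,A,B,l,C], logical=[B,l,C,g,A]
After op 10 (rotate(-2)): offset=0, physical=[g,A,B,l,C], logical=[g,A,B,l,C]

Answer: g,A,B,l,C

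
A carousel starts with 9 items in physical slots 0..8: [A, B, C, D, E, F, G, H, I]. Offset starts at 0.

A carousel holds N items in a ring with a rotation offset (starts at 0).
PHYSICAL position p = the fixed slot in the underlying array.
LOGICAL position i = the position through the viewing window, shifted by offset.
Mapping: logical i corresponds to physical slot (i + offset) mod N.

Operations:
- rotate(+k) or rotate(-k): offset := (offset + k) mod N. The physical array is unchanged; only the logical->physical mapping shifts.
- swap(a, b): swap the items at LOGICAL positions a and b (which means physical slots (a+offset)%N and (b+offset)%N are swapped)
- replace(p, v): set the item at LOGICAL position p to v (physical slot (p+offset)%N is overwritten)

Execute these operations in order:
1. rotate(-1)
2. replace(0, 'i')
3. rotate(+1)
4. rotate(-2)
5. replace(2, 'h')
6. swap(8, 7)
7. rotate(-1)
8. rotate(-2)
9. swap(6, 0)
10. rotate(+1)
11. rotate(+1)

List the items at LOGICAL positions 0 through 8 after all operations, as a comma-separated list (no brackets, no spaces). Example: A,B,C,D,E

Answer: F,H,i,h,E,C,D,B,G

Derivation:
After op 1 (rotate(-1)): offset=8, physical=[A,B,C,D,E,F,G,H,I], logical=[I,A,B,C,D,E,F,G,H]
After op 2 (replace(0, 'i')): offset=8, physical=[A,B,C,D,E,F,G,H,i], logical=[i,A,B,C,D,E,F,G,H]
After op 3 (rotate(+1)): offset=0, physical=[A,B,C,D,E,F,G,H,i], logical=[A,B,C,D,E,F,G,H,i]
After op 4 (rotate(-2)): offset=7, physical=[A,B,C,D,E,F,G,H,i], logical=[H,i,A,B,C,D,E,F,G]
After op 5 (replace(2, 'h')): offset=7, physical=[h,B,C,D,E,F,G,H,i], logical=[H,i,h,B,C,D,E,F,G]
After op 6 (swap(8, 7)): offset=7, physical=[h,B,C,D,E,G,F,H,i], logical=[H,i,h,B,C,D,E,G,F]
After op 7 (rotate(-1)): offset=6, physical=[h,B,C,D,E,G,F,H,i], logical=[F,H,i,h,B,C,D,E,G]
After op 8 (rotate(-2)): offset=4, physical=[h,B,C,D,E,G,F,H,i], logical=[E,G,F,H,i,h,B,C,D]
After op 9 (swap(6, 0)): offset=4, physical=[h,E,C,D,B,G,F,H,i], logical=[B,G,F,H,i,h,E,C,D]
After op 10 (rotate(+1)): offset=5, physical=[h,E,C,D,B,G,F,H,i], logical=[G,F,H,i,h,E,C,D,B]
After op 11 (rotate(+1)): offset=6, physical=[h,E,C,D,B,G,F,H,i], logical=[F,H,i,h,E,C,D,B,G]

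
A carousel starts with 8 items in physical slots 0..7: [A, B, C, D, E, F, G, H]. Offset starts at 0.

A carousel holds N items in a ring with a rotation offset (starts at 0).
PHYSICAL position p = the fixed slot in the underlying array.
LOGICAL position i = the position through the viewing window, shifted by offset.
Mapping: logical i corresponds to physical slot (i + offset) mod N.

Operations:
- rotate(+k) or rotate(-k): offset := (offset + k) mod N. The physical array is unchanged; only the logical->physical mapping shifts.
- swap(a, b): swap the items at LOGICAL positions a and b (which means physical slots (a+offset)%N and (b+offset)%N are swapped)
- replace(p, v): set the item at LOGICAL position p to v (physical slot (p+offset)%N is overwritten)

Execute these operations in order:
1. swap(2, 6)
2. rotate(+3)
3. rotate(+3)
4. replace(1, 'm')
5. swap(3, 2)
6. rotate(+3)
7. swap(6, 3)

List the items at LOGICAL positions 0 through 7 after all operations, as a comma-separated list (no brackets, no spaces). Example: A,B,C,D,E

Answer: A,G,D,m,F,C,E,B

Derivation:
After op 1 (swap(2, 6)): offset=0, physical=[A,B,G,D,E,F,C,H], logical=[A,B,G,D,E,F,C,H]
After op 2 (rotate(+3)): offset=3, physical=[A,B,G,D,E,F,C,H], logical=[D,E,F,C,H,A,B,G]
After op 3 (rotate(+3)): offset=6, physical=[A,B,G,D,E,F,C,H], logical=[C,H,A,B,G,D,E,F]
After op 4 (replace(1, 'm')): offset=6, physical=[A,B,G,D,E,F,C,m], logical=[C,m,A,B,G,D,E,F]
After op 5 (swap(3, 2)): offset=6, physical=[B,A,G,D,E,F,C,m], logical=[C,m,B,A,G,D,E,F]
After op 6 (rotate(+3)): offset=1, physical=[B,A,G,D,E,F,C,m], logical=[A,G,D,E,F,C,m,B]
After op 7 (swap(6, 3)): offset=1, physical=[B,A,G,D,m,F,C,E], logical=[A,G,D,m,F,C,E,B]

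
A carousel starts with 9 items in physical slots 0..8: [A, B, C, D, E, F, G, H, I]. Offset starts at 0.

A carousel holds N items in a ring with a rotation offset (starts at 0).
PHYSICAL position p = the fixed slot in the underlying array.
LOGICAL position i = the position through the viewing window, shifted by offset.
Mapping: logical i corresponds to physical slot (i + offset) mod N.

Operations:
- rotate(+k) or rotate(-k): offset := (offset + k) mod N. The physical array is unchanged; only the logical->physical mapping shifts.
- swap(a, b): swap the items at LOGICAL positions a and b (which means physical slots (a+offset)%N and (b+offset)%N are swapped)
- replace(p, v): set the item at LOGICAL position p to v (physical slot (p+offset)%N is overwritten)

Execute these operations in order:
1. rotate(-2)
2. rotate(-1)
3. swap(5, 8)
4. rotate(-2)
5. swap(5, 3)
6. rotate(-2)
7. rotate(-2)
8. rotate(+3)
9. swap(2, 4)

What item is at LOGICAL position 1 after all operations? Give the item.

Answer: E

Derivation:
After op 1 (rotate(-2)): offset=7, physical=[A,B,C,D,E,F,G,H,I], logical=[H,I,A,B,C,D,E,F,G]
After op 2 (rotate(-1)): offset=6, physical=[A,B,C,D,E,F,G,H,I], logical=[G,H,I,A,B,C,D,E,F]
After op 3 (swap(5, 8)): offset=6, physical=[A,B,F,D,E,C,G,H,I], logical=[G,H,I,A,B,F,D,E,C]
After op 4 (rotate(-2)): offset=4, physical=[A,B,F,D,E,C,G,H,I], logical=[E,C,G,H,I,A,B,F,D]
After op 5 (swap(5, 3)): offset=4, physical=[H,B,F,D,E,C,G,A,I], logical=[E,C,G,A,I,H,B,F,D]
After op 6 (rotate(-2)): offset=2, physical=[H,B,F,D,E,C,G,A,I], logical=[F,D,E,C,G,A,I,H,B]
After op 7 (rotate(-2)): offset=0, physical=[H,B,F,D,E,C,G,A,I], logical=[H,B,F,D,E,C,G,A,I]
After op 8 (rotate(+3)): offset=3, physical=[H,B,F,D,E,C,G,A,I], logical=[D,E,C,G,A,I,H,B,F]
After op 9 (swap(2, 4)): offset=3, physical=[H,B,F,D,E,A,G,C,I], logical=[D,E,A,G,C,I,H,B,F]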